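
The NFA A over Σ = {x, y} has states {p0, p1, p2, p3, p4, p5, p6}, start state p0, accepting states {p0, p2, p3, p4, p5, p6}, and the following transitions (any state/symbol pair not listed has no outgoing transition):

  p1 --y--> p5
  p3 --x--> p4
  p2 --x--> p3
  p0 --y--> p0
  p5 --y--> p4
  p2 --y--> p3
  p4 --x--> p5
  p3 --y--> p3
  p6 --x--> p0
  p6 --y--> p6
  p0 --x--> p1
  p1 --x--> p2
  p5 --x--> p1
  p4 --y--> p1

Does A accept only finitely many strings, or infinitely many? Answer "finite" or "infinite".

infinite

State p0 is reachable from the start and can reach an accepting state, and it lies on the cycle p0 → p0.
Traversing that cycle any number of times yields accepted strings of unbounded length, so the language is infinite.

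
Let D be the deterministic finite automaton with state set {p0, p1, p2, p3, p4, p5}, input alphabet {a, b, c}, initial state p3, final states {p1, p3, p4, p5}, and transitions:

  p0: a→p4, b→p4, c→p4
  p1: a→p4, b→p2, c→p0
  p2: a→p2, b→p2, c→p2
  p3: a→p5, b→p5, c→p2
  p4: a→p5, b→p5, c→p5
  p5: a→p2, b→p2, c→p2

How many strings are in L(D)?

3

The useful subgraph on states {p3, p5} is acyclic, so L(D) is finite; the longest accepting path visits 2 useful states, giving maximum string length 1.
Counting accepting paths from p3 by length: 1 of length 0, 2 of length 1. Total 3.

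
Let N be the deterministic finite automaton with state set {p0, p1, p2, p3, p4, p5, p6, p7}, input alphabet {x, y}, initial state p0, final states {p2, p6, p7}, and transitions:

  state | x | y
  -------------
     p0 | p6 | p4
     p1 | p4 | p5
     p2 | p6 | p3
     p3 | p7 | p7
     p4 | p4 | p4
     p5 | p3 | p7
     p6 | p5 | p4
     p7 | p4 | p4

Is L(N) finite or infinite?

finite

The useful states (reachable from p0 and able to reach an accepting state) are {p0, p3, p5, p6, p7}.
Restricted to these states the transition graph has no cycle, so every accepting path has bounded length and L is finite.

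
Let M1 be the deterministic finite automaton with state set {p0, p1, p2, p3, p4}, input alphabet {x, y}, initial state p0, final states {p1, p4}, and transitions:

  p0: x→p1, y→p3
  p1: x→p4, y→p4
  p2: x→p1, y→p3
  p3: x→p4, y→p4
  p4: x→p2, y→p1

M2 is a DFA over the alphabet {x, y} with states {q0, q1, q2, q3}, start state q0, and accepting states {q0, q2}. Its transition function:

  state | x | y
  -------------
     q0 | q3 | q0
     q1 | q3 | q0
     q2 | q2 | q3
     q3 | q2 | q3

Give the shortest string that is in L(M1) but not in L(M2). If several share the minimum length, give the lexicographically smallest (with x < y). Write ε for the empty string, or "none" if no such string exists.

The string x is accepted by M1 but not by M2.
No shorter string lies in the difference, and x is the lexicographically first length-1 string in L(M1) \ L(M2).

x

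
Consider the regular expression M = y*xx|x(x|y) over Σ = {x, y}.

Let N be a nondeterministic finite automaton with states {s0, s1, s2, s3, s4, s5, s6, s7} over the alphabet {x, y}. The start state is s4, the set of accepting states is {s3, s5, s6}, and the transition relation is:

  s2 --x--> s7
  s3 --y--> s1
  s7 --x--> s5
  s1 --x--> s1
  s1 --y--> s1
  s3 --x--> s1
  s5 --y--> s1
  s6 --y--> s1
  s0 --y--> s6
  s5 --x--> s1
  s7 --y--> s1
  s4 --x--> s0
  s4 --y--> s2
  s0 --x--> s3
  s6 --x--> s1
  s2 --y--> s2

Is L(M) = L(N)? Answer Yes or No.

Yes

Converting the expression M to a DFA (subset construction, then merging equivalent states) gives the minimal DFA with states {m0, m1, m2, m3, m4, m5}, start state m0, accepting states {m3} and transitions m0: x→m1, y→m2; m1: x→m3, y→m3; m2: x→m4, y→m2; m3: x→m5, y→m5; m4: x→m3, y→m5; m5: x→m5, y→m5.
Exploring the product automaton M × N from the start pair (m0, s4), following both machines on each input symbol, reaches 8 state pairs: (m0, s4), (m1, s0), (m2, s2), (m3, s3), (m3, s6), (m4, s7), (m5, s1), (m3, s5).
M accepts in {m3} and N accepts in {s3, s5, s6}. In every reachable pair the two components are either both accepting — (m3, s3), (m3, s6), (m3, s5) — or both non-accepting, so no string is accepted by exactly one of the machines: L(M) \ L(N) and L(N) \ L(M) are both empty.
Hence every string is accepted by M iff it is accepted by N, and the two languages coincide.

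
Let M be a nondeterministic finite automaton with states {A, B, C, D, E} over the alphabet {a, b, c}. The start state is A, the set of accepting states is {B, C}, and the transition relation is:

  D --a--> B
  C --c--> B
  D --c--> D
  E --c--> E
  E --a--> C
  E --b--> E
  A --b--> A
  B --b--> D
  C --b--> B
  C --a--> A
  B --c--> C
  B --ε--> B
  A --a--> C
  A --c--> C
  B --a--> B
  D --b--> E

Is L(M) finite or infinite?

infinite

State A is reachable from the start and can reach an accepting state, and it lies on the cycle A → A.
Traversing that cycle any number of times yields accepted strings of unbounded length, so the language is infinite.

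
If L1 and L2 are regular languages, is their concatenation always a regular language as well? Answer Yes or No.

If R₁ and R₂ are regular expressions for the two languages then R₁R₂ denotes L₁L₂; on automata, add ε-moves from every accepting state of an NFA for L₁ to the start state of an NFA for L₂ and keep only the second machine's accepting states.
So the regular languages are closed under concatenation.

Yes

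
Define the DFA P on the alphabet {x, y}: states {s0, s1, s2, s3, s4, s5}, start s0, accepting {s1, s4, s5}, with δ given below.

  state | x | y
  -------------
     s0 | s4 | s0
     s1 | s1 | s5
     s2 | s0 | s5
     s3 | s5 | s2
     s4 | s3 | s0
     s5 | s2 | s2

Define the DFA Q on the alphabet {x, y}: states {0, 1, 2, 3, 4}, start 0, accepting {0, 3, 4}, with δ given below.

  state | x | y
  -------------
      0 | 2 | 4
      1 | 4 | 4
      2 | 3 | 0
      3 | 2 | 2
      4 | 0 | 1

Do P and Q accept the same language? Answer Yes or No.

The string x is accepted by P but rejected by Q.
So L(P) ≠ L(Q).

No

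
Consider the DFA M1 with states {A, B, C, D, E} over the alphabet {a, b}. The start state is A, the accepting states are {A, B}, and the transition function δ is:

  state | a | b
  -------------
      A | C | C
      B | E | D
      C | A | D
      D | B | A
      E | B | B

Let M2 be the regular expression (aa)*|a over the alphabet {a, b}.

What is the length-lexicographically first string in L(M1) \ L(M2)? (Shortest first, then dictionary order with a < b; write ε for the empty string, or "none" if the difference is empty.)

The string ba is accepted by M1 but not by M2.
No shorter string lies in the difference, and ba is the lexicographically first length-2 string in L(M1) \ L(M2).

ba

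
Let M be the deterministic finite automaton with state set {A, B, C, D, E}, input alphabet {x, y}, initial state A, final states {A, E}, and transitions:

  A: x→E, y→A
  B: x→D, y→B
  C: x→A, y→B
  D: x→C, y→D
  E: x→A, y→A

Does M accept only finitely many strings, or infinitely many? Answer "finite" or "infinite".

State A is reachable from the start and can reach an accepting state, and it lies on the cycle A → A.
Traversing that cycle any number of times yields accepted strings of unbounded length, so the language is infinite.

infinite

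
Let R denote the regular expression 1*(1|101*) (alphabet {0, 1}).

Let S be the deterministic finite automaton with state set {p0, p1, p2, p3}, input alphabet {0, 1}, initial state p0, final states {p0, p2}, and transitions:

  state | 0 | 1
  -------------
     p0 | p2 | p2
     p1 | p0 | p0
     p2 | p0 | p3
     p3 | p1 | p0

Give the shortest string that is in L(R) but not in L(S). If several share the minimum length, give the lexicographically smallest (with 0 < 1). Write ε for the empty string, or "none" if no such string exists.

11

The string 11 is accepted by R but not by S.
No shorter string lies in the difference, and 11 is the lexicographically first length-2 string in L(R) \ L(S).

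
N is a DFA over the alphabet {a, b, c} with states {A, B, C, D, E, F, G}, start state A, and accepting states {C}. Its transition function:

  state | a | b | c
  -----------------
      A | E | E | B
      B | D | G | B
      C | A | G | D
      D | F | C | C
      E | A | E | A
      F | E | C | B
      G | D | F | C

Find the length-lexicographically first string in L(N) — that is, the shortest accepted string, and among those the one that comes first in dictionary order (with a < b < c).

cab

A breadth-first search from A reaches an accepting state first via the path A → B → D → C on input cab.
No string of length < 3 is accepted (BFS exhausts all shorter strings without reaching an accepting state), and cab is the lexicographically least accepting string of length 3.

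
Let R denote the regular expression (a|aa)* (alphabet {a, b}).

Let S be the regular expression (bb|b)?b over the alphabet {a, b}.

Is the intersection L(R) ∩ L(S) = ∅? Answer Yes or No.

Yes

Converting the expression R to a DFA (subset construction, then merging equivalent states) gives the minimal DFA with states {r0, r1}, start state r0, accepting states {r0} and transitions r0: a→r0, b→r1; r1: a→r1, b→r1.
Converting the expression S to a DFA (subset construction, then merging equivalent states) gives the minimal DFA with states {s0, s1, s2, s3, s4}, start state s0, accepting states {s2, s3, s4} and transitions s0: a→s1, b→s2; s1: a→s1, b→s1; s2: a→s1, b→s3; s3: a→s1, b→s4; s4: a→s1, b→s1.
Exploring the product automaton R × S from the start pair (r0, s0), following both machines on each input symbol, reaches 6 state pairs: (r0, s0), (r0, s1), (r1, s2), (r1, s1), (r1, s3), (r1, s4).
R accepts in {r0} and S accepts in {s2, s3, s4}; no reachable pair has both components accepting, so no string drives both machines to acceptance simultaneously and L(R) ∩ L(S) = ∅.
So no string is accepted by both, and the intersection is empty.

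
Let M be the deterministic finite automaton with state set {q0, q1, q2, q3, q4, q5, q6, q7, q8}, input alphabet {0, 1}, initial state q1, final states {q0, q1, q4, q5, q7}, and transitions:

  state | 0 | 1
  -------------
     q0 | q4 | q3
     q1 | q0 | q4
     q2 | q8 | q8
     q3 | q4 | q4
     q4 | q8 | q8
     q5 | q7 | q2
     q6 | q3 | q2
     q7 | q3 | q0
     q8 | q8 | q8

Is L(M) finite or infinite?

finite

The useful states (reachable from q1 and able to reach an accepting state) are {q0, q1, q3, q4}.
Restricted to these states the transition graph has no cycle, so every accepting path has bounded length and L is finite.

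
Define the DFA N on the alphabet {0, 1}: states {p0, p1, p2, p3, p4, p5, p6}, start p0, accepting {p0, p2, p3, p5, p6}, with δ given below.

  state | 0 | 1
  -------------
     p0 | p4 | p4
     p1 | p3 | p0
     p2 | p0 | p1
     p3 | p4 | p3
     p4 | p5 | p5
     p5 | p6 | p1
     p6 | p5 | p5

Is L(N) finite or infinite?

infinite

State p0 is reachable from the start and can reach an accepting state, and it lies on the cycle p0 → p4 → p5 → p1 → p0.
Traversing that cycle any number of times yields accepted strings of unbounded length, so the language is infinite.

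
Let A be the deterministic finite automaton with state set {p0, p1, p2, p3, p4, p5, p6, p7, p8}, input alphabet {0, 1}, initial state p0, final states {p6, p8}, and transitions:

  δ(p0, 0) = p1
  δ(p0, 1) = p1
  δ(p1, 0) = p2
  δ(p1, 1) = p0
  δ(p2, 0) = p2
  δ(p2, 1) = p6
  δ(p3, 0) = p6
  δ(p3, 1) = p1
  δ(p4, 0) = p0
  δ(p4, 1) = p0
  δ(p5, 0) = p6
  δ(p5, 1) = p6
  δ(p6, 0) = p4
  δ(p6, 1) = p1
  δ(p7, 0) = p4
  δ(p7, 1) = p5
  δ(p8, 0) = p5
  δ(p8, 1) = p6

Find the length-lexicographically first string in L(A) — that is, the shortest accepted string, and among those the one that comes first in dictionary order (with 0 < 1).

A breadth-first search from p0 reaches an accepting state first via the path p0 → p1 → p2 → p6 on input 001.
No string of length < 3 is accepted (BFS exhausts all shorter strings without reaching an accepting state), and 001 is the lexicographically least accepting string of length 3.

001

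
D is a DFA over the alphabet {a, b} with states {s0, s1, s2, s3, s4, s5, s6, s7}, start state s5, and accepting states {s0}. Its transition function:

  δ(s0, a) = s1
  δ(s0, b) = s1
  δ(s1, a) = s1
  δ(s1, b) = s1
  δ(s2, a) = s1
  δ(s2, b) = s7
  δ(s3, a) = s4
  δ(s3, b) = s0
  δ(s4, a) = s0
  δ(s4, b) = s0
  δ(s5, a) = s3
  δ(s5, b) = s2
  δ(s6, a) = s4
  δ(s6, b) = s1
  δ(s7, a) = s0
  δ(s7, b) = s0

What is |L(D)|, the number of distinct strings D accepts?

The useful subgraph on states {s0, s2, s3, s4, s5, s7} is acyclic, so L(D) is finite; the longest accepting path visits 4 useful states, giving maximum string length 3.
Counting accepting paths from s5 by length: 1 of length 2, 4 of length 3. Total 5.

5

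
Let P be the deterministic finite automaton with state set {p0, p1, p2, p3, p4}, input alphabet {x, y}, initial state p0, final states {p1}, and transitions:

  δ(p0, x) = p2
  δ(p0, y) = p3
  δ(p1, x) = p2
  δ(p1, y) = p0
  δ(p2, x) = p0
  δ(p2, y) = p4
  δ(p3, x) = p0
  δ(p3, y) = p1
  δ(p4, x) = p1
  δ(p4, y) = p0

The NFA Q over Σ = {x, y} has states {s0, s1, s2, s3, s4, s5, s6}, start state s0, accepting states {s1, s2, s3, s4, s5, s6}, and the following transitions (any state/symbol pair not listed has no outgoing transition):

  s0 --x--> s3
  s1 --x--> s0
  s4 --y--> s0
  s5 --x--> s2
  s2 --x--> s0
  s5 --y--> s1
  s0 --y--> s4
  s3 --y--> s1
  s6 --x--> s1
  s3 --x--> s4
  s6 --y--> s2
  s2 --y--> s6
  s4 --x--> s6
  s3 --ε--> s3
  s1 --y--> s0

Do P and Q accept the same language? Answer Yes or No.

No

The string yy is accepted by P but rejected by Q.
So L(P) ≠ L(Q).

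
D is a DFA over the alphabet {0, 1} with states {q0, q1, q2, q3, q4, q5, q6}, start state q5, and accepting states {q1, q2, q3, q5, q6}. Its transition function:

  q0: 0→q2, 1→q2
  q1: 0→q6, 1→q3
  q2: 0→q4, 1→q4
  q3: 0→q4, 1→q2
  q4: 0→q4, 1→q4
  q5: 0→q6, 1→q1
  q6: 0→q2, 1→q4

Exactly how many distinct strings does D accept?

The useful subgraph on states {q1, q2, q3, q5, q6} is acyclic, so L(D) is finite; the longest accepting path visits 4 useful states, giving maximum string length 3.
Counting accepting paths from q5 by length: 1 of length 0, 2 of length 1, 3 of length 2, 2 of length 3. Total 8.

8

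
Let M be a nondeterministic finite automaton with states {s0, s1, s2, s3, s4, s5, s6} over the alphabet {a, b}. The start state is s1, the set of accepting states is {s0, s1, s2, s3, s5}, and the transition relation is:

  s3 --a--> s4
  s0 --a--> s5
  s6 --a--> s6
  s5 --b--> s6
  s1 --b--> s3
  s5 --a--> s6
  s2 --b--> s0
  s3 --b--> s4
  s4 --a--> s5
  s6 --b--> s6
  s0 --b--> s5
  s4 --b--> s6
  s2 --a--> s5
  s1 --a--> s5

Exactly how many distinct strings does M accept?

5

The useful subgraph on states {s1, s3, s4, s5} is acyclic, so L(M) is finite; the longest accepting path visits 4 useful states, giving maximum string length 3.
Counting accepting paths from s1 by length: 1 of length 0, 2 of length 1, 2 of length 3. Total 5.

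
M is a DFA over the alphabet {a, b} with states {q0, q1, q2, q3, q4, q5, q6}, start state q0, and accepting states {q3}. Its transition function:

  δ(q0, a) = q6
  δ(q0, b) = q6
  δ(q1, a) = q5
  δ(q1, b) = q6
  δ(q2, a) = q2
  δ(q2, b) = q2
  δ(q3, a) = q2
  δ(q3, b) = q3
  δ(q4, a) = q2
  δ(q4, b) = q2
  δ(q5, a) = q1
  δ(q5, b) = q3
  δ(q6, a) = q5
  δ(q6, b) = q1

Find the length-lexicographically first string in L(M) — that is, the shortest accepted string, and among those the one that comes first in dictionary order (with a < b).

aab

A breadth-first search from q0 reaches an accepting state first via the path q0 → q6 → q5 → q3 on input aab.
No string of length < 3 is accepted (BFS exhausts all shorter strings without reaching an accepting state), and aab is the lexicographically least accepting string of length 3.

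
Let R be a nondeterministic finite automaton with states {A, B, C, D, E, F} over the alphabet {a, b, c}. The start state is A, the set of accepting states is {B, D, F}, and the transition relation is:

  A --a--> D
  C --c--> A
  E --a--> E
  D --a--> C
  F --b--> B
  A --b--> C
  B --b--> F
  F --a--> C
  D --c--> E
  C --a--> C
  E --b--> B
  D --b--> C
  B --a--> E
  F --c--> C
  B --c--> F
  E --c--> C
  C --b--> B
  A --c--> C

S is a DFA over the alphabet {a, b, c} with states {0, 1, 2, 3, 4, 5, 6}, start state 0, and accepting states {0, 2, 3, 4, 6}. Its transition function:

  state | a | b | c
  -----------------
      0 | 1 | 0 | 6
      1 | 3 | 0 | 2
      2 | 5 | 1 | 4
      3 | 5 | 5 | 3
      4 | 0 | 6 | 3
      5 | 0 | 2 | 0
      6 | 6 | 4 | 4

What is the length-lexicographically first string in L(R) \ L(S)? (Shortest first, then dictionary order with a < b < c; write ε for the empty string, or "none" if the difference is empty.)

The string a is accepted by R but not by S.
No shorter string lies in the difference, and a is the lexicographically first length-1 string in L(R) \ L(S).

a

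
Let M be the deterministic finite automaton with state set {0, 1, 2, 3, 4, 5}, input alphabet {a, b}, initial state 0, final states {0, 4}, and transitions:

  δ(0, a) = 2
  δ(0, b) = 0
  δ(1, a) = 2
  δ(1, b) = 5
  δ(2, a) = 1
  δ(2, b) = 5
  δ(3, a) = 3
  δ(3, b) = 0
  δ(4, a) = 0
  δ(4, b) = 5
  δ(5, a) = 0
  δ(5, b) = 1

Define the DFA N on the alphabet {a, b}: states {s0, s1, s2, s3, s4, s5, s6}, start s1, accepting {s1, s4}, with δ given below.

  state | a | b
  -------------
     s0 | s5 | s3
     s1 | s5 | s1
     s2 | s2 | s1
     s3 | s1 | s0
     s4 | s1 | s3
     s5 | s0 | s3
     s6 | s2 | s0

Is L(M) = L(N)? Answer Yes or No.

Exploring the product automaton M × N from the start pair (0, s1), following both machines on each input symbol, reaches 4 state pairs: (0, s1), (2, s5), (1, s0), (5, s3).
M accepts in {0, 4} and N accepts in {s1, s4}. In every reachable pair the two components are either both accepting — (0, s1) — or both non-accepting, so no string is accepted by exactly one of the machines: L(M) \ L(N) and L(N) \ L(M) are both empty.
Hence every string is accepted by M iff it is accepted by N, and the two languages coincide.

Yes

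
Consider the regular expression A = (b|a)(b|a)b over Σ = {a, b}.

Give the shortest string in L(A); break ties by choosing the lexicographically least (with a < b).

By inspection of the expression, no string of length less than 3 matches, and aab is the lexicographically first match of length 3.

aab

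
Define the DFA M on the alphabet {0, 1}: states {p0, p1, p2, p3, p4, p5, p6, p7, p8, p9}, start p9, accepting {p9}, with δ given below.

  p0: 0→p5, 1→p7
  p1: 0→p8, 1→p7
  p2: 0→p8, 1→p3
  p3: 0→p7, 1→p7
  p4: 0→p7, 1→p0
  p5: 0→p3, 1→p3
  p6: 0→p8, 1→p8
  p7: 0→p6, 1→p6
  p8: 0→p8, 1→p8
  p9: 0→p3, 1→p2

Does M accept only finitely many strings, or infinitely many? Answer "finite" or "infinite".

finite

The useful states (reachable from p9 and able to reach an accepting state) are {p9}.
Restricted to these states the transition graph has no cycle, so every accepting path has bounded length and L is finite.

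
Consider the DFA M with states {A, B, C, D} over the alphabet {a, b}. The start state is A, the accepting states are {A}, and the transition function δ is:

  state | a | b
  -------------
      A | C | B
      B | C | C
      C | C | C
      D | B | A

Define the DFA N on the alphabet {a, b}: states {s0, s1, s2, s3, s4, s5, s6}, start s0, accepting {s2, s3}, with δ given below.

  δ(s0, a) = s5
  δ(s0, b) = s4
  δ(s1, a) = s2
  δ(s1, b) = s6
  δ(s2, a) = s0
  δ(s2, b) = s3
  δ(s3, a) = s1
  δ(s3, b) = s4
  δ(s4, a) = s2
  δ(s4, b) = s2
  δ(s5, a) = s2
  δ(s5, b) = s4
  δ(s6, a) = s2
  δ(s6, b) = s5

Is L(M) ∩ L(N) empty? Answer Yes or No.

Yes

Exploring the product automaton M × N from the start pair (A, s0), following both machines on each input symbol, reaches 9 state pairs: (A, s0), (C, s5), (B, s4), (C, s2), (C, s4), (C, s0), (C, s3), (C, s1), (C, s6).
M accepts in {A} and N accepts in {s2, s3}; no reachable pair has both components accepting, so no string drives both machines to acceptance simultaneously and L(M) ∩ L(N) = ∅.
So no string is accepted by both, and the intersection is empty.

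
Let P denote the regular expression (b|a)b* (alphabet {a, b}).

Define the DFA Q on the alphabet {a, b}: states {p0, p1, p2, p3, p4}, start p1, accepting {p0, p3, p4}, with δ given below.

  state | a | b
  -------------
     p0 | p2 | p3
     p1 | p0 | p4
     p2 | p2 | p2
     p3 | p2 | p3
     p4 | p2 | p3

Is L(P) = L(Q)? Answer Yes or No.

Yes

Converting the expression P to a DFA (subset construction, then merging equivalent states) gives the minimal DFA with states {r0, r1, r2}, start state r0, accepting states {r1} and transitions r0: a→r1, b→r1; r1: a→r2, b→r1; r2: a→r2, b→r2.
Exploring the product automaton P × Q from the start pair (r0, p1), following both machines on each input symbol, reaches 5 state pairs: (r0, p1), (r1, p0), (r1, p4), (r2, p2), (r1, p3).
P accepts in {r1} and Q accepts in {p0, p3, p4}. In every reachable pair the two components are either both accepting — (r1, p0), (r1, p4), (r1, p3) — or both non-accepting, so no string is accepted by exactly one of the machines: L(P) \ L(Q) and L(Q) \ L(P) are both empty.
Hence every string is accepted by P iff it is accepted by Q, and the two languages coincide.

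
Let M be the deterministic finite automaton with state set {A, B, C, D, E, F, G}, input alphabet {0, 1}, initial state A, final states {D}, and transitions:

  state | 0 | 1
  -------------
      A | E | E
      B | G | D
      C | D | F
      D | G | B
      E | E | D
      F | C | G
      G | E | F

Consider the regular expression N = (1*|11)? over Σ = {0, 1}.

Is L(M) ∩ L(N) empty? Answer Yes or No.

The string 11 is accepted by both M and N.
Hence L(M) ∩ L(N) ≠ ∅.

No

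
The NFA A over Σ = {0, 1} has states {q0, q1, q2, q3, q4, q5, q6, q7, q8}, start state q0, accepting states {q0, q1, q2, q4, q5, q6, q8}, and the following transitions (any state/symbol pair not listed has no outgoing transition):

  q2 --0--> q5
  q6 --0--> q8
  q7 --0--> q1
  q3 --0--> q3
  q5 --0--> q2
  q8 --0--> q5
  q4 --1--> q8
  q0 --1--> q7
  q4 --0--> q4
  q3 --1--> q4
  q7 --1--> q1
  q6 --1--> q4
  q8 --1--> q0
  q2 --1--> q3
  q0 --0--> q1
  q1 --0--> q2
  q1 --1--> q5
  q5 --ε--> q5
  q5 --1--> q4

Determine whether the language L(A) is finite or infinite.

State q3 is reachable from the start and can reach an accepting state, and it lies on the cycle q3 → q3.
Traversing that cycle any number of times yields accepted strings of unbounded length, so the language is infinite.

infinite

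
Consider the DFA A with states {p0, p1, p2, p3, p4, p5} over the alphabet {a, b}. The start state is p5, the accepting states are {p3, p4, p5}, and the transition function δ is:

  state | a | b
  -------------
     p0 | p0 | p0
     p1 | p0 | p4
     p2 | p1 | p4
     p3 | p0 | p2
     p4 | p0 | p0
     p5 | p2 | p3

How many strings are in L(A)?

The useful subgraph on states {p1, p2, p3, p4, p5} is acyclic, so L(A) is finite; the longest accepting path visits 5 useful states, giving maximum string length 4.
Counting accepting paths from p5 by length: 1 of length 0, 1 of length 1, 1 of length 2, 2 of length 3, 1 of length 4. Total 6.

6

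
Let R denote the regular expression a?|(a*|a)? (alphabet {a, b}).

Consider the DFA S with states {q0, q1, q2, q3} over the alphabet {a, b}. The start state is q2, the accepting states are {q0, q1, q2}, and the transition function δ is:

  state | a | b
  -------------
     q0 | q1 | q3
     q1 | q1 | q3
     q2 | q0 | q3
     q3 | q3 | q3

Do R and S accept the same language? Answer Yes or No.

Converting the expression R to a DFA (subset construction, then merging equivalent states) gives the minimal DFA with states {r0, r1}, start state r0, accepting states {r0} and transitions r0: a→r0, b→r1; r1: a→r1, b→r1.
Exploring the product automaton R × S from the start pair (r0, q2), following both machines on each input symbol, reaches 4 state pairs: (r0, q2), (r0, q0), (r1, q3), (r0, q1).
R accepts in {r0} and S accepts in {q0, q1, q2}. In every reachable pair the two components are either both accepting — (r0, q2), (r0, q0), (r0, q1) — or both non-accepting, so no string is accepted by exactly one of the machines: L(R) \ L(S) and L(S) \ L(R) are both empty.
Hence every string is accepted by R iff it is accepted by S, and the two languages coincide.

Yes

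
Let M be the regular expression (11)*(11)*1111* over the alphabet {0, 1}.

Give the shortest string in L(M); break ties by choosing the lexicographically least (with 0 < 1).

By inspection of the expression, no string of length less than 3 matches, and 111 is the lexicographically first match of length 3.

111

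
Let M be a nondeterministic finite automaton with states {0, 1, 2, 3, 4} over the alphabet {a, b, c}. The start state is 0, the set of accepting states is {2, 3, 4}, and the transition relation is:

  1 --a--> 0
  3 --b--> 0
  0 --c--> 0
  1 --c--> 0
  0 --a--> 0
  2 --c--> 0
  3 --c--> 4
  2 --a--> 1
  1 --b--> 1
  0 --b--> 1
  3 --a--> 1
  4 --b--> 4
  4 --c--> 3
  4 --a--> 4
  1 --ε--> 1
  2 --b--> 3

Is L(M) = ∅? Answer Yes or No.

The states reachable from the start state are {0, 1}.
None of the accepting states {2, 3, 4} is reachable, so no string is accepted and L(M) = ∅.

Yes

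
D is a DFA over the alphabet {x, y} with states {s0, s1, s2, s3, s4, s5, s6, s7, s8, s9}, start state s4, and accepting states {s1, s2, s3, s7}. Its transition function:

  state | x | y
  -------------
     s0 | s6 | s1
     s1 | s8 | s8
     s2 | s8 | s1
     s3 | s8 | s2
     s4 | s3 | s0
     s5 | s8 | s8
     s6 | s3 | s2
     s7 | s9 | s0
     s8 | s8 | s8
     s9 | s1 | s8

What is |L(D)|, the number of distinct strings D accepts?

The useful subgraph on states {s0, s1, s2, s3, s4, s6} is acyclic, so L(D) is finite; the longest accepting path visits 6 useful states, giving maximum string length 5.
Counting accepting paths from s4 by length: 1 of length 1, 2 of length 2, 3 of length 3, 2 of length 4, 1 of length 5. Total 9.

9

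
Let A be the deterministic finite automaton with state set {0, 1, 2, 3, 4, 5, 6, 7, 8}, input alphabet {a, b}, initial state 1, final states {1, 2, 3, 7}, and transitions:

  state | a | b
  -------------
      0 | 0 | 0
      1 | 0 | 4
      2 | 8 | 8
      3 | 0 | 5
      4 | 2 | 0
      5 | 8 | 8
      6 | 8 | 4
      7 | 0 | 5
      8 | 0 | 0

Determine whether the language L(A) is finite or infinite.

The useful states (reachable from 1 and able to reach an accepting state) are {1, 2, 4}.
Restricted to these states the transition graph has no cycle, so every accepting path has bounded length and L is finite.

finite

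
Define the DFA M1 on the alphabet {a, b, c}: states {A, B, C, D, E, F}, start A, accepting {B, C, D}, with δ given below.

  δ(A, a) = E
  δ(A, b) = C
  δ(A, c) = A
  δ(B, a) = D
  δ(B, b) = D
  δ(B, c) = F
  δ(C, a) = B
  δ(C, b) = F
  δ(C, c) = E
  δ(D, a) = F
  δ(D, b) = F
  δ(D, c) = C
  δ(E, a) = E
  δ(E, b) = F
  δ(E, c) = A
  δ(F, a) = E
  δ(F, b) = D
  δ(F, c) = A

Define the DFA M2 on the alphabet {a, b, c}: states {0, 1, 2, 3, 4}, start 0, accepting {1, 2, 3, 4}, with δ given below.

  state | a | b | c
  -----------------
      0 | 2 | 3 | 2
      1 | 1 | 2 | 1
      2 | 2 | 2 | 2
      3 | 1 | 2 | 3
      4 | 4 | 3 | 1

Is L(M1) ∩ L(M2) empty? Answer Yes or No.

No

The string b is accepted by both M1 and M2.
Hence L(M1) ∩ L(M2) ≠ ∅.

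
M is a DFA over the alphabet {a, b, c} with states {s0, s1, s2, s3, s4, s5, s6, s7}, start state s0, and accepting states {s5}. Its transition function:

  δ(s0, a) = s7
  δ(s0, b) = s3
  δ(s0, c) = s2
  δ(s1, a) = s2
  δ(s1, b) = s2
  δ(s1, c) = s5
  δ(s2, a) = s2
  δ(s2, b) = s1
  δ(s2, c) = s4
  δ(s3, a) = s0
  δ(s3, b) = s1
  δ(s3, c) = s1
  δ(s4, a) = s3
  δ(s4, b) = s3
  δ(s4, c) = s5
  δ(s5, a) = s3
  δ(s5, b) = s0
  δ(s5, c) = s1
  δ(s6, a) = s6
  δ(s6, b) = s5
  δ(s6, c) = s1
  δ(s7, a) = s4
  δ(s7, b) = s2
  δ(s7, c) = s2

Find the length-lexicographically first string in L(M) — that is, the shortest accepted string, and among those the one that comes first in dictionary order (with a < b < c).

aac

A breadth-first search from s0 reaches an accepting state first via the path s0 → s7 → s4 → s5 on input aac.
No string of length < 3 is accepted (BFS exhausts all shorter strings without reaching an accepting state), and aac is the lexicographically least accepting string of length 3.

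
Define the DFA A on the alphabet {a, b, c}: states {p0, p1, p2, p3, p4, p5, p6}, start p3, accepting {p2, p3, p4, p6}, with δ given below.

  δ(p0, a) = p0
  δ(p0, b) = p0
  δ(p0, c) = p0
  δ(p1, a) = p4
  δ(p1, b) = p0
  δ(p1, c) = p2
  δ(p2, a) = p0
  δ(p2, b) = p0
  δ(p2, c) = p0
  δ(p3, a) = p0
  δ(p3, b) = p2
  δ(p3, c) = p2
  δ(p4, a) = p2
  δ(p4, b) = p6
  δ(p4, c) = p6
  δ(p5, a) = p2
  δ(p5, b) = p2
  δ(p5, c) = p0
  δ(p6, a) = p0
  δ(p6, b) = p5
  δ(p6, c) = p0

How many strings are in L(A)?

The useful subgraph on states {p2, p3} is acyclic, so L(A) is finite; the longest accepting path visits 2 useful states, giving maximum string length 1.
Counting accepting paths from p3 by length: 1 of length 0, 2 of length 1. Total 3.

3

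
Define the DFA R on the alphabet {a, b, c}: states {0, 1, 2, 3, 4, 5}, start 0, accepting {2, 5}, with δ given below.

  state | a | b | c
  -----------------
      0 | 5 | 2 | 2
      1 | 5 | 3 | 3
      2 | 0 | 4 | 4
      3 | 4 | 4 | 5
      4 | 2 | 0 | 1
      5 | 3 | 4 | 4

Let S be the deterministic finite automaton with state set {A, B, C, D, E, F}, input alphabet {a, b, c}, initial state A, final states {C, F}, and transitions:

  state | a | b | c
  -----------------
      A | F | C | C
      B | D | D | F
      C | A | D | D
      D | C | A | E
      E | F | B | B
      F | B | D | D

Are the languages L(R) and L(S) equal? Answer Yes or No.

Exploring the product automaton R × S from the start pair (0, A), following both machines on each input symbol, reaches 6 state pairs: (0, A), (5, F), (2, C), (3, B), (4, D), (1, E).
R accepts in {2, 5} and S accepts in {C, F}. In every reachable pair the two components are either both accepting — (5, F), (2, C) — or both non-accepting, so no string is accepted by exactly one of the machines: L(R) \ L(S) and L(S) \ L(R) are both empty.
Hence every string is accepted by R iff it is accepted by S, and the two languages coincide.

Yes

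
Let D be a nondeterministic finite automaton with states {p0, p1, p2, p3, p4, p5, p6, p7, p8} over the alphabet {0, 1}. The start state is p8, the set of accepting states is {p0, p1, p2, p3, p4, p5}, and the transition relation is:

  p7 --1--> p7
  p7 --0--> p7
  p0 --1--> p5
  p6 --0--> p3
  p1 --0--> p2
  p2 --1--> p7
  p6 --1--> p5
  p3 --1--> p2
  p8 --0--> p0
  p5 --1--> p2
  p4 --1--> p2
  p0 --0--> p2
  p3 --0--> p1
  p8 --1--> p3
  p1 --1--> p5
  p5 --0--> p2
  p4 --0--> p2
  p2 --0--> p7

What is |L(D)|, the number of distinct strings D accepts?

12

The useful subgraph on states {p0, p1, p2, p3, p5, p8} is acyclic, so L(D) is finite; the longest accepting path visits 5 useful states, giving maximum string length 4.
Counting accepting paths from p8 by length: 2 of length 1, 4 of length 2, 4 of length 3, 2 of length 4. Total 12.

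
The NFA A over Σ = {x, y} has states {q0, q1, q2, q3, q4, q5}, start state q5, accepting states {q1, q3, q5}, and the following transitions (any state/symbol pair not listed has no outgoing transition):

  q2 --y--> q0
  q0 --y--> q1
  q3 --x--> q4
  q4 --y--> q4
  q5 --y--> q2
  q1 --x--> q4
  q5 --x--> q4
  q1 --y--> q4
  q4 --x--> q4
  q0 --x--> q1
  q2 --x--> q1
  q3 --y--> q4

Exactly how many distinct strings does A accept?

4

The useful subgraph on states {q0, q1, q2, q5} is acyclic, so L(A) is finite; the longest accepting path visits 4 useful states, giving maximum string length 3.
Counting accepting paths from q5 by length: 1 of length 0, 1 of length 2, 2 of length 3. Total 4.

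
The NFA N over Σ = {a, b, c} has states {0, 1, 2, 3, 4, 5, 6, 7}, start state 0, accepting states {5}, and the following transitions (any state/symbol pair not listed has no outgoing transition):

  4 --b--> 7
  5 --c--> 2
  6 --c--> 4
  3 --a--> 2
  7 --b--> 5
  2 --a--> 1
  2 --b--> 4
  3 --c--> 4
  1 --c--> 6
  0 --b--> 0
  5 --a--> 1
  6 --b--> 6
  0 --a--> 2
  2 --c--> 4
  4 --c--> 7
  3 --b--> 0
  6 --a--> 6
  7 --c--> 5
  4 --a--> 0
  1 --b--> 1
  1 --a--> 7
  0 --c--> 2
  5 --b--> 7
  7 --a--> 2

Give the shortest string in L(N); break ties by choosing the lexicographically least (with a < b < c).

aaab

A breadth-first search from 0 reaches an accepting state first via the path 0 → 2 → 1 → 7 → 5 on input aaab.
No string of length < 4 is accepted (BFS exhausts all shorter strings without reaching an accepting state), and aaab is the lexicographically least accepting string of length 4.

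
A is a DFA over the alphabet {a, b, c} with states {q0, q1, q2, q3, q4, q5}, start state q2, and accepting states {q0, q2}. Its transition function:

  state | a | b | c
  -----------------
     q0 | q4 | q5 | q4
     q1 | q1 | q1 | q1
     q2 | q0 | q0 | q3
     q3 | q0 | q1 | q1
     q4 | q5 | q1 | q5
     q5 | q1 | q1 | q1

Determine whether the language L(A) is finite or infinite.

finite

The useful states (reachable from q2 and able to reach an accepting state) are {q0, q2, q3}.
Restricted to these states the transition graph has no cycle, so every accepting path has bounded length and L is finite.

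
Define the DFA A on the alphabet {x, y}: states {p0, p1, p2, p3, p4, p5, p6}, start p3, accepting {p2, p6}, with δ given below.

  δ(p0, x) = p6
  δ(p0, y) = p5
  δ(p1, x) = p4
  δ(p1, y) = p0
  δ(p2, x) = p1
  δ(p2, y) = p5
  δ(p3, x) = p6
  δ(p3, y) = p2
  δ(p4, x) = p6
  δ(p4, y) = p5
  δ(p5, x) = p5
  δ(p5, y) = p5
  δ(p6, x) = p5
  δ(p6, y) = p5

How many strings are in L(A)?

4

The useful subgraph on states {p0, p1, p2, p3, p4, p6} is acyclic, so L(A) is finite; the longest accepting path visits 5 useful states, giving maximum string length 4.
Counting accepting paths from p3 by length: 2 of length 1, 2 of length 4. Total 4.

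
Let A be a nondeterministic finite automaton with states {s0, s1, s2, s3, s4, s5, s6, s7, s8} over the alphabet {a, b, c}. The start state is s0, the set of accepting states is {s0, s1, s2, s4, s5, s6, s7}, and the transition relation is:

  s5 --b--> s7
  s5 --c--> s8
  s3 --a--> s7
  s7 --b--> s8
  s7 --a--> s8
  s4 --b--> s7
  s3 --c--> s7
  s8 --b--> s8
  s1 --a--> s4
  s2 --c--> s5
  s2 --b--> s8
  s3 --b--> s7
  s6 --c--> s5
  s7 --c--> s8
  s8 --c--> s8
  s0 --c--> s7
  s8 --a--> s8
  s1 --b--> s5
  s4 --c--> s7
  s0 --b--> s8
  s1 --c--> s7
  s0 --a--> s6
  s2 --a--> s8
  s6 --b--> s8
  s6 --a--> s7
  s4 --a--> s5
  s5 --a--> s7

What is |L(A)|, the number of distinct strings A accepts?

7

The useful subgraph on states {s0, s5, s6, s7} is acyclic, so L(A) is finite; the longest accepting path visits 4 useful states, giving maximum string length 3.
Counting accepting paths from s0 by length: 1 of length 0, 2 of length 1, 2 of length 2, 2 of length 3. Total 7.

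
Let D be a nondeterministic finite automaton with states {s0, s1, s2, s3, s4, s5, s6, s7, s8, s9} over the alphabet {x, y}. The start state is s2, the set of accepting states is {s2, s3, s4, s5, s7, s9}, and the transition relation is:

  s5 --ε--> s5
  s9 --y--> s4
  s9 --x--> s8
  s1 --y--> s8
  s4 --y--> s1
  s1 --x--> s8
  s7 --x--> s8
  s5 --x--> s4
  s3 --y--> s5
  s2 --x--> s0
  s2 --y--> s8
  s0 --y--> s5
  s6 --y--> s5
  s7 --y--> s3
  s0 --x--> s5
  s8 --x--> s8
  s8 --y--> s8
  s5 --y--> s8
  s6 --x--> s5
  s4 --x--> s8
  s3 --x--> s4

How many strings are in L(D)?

The useful subgraph on states {s0, s2, s4, s5} is acyclic, so L(D) is finite; the longest accepting path visits 4 useful states, giving maximum string length 3.
Counting accepting paths from s2 by length: 1 of length 0, 2 of length 2, 2 of length 3. Total 5.

5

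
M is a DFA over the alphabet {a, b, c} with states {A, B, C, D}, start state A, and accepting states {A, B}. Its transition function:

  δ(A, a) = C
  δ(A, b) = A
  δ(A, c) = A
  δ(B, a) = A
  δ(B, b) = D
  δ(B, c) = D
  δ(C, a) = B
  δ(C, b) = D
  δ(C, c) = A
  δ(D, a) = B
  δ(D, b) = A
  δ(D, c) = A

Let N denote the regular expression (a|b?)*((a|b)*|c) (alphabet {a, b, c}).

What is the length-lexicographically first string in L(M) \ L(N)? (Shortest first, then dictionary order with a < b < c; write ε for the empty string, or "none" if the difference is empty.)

The string cb is accepted by M but not by N.
No shorter string lies in the difference, and cb is the lexicographically first length-2 string in L(M) \ L(N).

cb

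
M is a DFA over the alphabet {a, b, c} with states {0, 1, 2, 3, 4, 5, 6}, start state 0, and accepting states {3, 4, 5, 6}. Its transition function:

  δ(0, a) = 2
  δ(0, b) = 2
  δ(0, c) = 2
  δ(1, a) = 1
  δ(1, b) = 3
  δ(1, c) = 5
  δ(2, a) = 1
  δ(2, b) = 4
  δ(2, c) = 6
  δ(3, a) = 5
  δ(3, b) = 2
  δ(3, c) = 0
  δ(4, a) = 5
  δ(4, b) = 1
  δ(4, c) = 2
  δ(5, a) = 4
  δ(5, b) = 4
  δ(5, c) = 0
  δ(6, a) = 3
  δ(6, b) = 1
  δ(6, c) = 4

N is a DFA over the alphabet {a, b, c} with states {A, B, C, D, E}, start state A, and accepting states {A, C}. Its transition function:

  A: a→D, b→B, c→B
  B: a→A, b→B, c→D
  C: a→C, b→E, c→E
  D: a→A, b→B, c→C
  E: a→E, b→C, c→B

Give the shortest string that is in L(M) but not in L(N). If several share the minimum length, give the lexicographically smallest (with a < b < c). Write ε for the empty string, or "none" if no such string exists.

ab

The string ab is accepted by M but not by N.
No shorter string lies in the difference, and ab is the lexicographically first length-2 string in L(M) \ L(N).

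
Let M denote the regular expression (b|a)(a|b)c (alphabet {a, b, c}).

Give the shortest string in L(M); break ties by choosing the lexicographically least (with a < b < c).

By inspection of the expression, no string of length less than 3 matches, and aac is the lexicographically first match of length 3.

aac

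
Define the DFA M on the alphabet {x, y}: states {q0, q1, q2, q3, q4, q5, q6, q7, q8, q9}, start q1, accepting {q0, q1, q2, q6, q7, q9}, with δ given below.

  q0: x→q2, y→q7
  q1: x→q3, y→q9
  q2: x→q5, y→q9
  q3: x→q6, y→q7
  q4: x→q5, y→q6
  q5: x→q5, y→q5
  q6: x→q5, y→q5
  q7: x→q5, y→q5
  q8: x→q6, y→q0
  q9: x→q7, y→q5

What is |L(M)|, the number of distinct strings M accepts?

The useful subgraph on states {q1, q3, q6, q7, q9} is acyclic, so L(M) is finite; the longest accepting path visits 3 useful states, giving maximum string length 2.
Counting accepting paths from q1 by length: 1 of length 0, 1 of length 1, 3 of length 2. Total 5.

5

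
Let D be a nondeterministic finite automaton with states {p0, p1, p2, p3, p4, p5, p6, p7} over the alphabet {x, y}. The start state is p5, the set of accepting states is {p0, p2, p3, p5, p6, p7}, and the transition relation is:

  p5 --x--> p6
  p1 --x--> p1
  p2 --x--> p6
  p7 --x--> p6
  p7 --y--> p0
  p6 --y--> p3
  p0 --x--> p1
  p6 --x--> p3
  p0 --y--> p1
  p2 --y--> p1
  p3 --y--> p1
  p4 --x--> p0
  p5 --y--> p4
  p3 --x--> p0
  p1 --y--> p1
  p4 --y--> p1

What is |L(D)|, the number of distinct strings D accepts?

The useful subgraph on states {p0, p3, p4, p5, p6} is acyclic, so L(D) is finite; the longest accepting path visits 4 useful states, giving maximum string length 3.
Counting accepting paths from p5 by length: 1 of length 0, 1 of length 1, 3 of length 2, 2 of length 3. Total 7.

7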